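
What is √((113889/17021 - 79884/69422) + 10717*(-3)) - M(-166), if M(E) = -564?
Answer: 564 + 2*I*√2805201373784987485851/590815931 ≈ 564.0 + 179.29*I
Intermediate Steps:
√((113889/17021 - 79884/69422) + 10717*(-3)) - M(-166) = √((113889/17021 - 79884/69422) + 10717*(-3)) - 1*(-564) = √((113889*(1/17021) - 79884*1/69422) - 32151) + 564 = √((113889/17021 - 39942/34711) - 32151) + 564 = √(3273348297/590815931 - 32151) + 564 = √(-18992049649284/590815931) + 564 = 2*I*√2805201373784987485851/590815931 + 564 = 564 + 2*I*√2805201373784987485851/590815931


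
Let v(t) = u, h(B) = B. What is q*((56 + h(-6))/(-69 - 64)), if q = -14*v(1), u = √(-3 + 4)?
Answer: 100/19 ≈ 5.2632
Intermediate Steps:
u = 1 (u = √1 = 1)
v(t) = 1
q = -14 (q = -14*1 = -14)
q*((56 + h(-6))/(-69 - 64)) = -14*(56 - 6)/(-69 - 64) = -700/(-133) = -700*(-1)/133 = -14*(-50/133) = 100/19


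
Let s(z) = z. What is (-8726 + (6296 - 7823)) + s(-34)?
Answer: -10287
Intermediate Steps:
(-8726 + (6296 - 7823)) + s(-34) = (-8726 + (6296 - 7823)) - 34 = (-8726 - 1527) - 34 = -10253 - 34 = -10287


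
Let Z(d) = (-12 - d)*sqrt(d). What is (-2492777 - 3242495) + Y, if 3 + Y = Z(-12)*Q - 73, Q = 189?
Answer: -5735348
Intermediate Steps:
Z(d) = sqrt(d)*(-12 - d)
Y = -76 (Y = -3 + ((sqrt(-12)*(-12 - 1*(-12)))*189 - 73) = -3 + (((2*I*sqrt(3))*(-12 + 12))*189 - 73) = -3 + (((2*I*sqrt(3))*0)*189 - 73) = -3 + (0*189 - 73) = -3 + (0 - 73) = -3 - 73 = -76)
(-2492777 - 3242495) + Y = (-2492777 - 3242495) - 76 = -5735272 - 76 = -5735348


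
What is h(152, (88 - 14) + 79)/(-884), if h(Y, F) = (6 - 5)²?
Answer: -1/884 ≈ -0.0011312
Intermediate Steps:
h(Y, F) = 1 (h(Y, F) = 1² = 1)
h(152, (88 - 14) + 79)/(-884) = 1/(-884) = 1*(-1/884) = -1/884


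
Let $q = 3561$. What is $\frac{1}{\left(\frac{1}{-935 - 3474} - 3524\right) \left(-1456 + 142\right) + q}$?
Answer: $\frac{4409}{20431734987} \approx 2.1579 \cdot 10^{-7}$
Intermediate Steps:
$\frac{1}{\left(\frac{1}{-935 - 3474} - 3524\right) \left(-1456 + 142\right) + q} = \frac{1}{\left(\frac{1}{-935 - 3474} - 3524\right) \left(-1456 + 142\right) + 3561} = \frac{1}{\left(\frac{1}{-4409} - 3524\right) \left(-1314\right) + 3561} = \frac{1}{\left(- \frac{1}{4409} - 3524\right) \left(-1314\right) + 3561} = \frac{1}{\left(- \frac{15537317}{4409}\right) \left(-1314\right) + 3561} = \frac{1}{\frac{20416034538}{4409} + 3561} = \frac{1}{\frac{20431734987}{4409}} = \frac{4409}{20431734987}$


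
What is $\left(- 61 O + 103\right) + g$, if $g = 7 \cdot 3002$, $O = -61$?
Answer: $24838$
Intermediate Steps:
$g = 21014$
$\left(- 61 O + 103\right) + g = \left(\left(-61\right) \left(-61\right) + 103\right) + 21014 = \left(3721 + 103\right) + 21014 = 3824 + 21014 = 24838$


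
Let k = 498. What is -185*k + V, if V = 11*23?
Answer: -91877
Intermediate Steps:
V = 253
-185*k + V = -185*498 + 253 = -92130 + 253 = -91877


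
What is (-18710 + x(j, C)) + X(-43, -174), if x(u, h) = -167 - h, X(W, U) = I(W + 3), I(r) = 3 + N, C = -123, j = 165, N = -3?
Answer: -18754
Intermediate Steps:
I(r) = 0 (I(r) = 3 - 3 = 0)
X(W, U) = 0
(-18710 + x(j, C)) + X(-43, -174) = (-18710 + (-167 - 1*(-123))) + 0 = (-18710 + (-167 + 123)) + 0 = (-18710 - 44) + 0 = -18754 + 0 = -18754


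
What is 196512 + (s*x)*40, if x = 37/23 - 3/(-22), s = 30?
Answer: 50247336/253 ≈ 1.9861e+5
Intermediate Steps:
x = 883/506 (x = 37*(1/23) - 3*(-1/22) = 37/23 + 3/22 = 883/506 ≈ 1.7451)
196512 + (s*x)*40 = 196512 + (30*(883/506))*40 = 196512 + (13245/253)*40 = 196512 + 529800/253 = 50247336/253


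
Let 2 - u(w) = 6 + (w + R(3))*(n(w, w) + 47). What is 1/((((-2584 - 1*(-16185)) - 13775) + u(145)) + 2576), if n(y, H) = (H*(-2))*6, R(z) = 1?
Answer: 1/249576 ≈ 4.0068e-6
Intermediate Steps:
n(y, H) = -12*H (n(y, H) = -2*H*6 = -12*H)
u(w) = -4 - (1 + w)*(47 - 12*w) (u(w) = 2 - (6 + (w + 1)*(-12*w + 47)) = 2 - (6 + (1 + w)*(47 - 12*w)) = 2 + (-6 - (1 + w)*(47 - 12*w)) = -4 - (1 + w)*(47 - 12*w))
1/((((-2584 - 1*(-16185)) - 13775) + u(145)) + 2576) = 1/((((-2584 - 1*(-16185)) - 13775) + (-51 - 35*145 + 12*145²)) + 2576) = 1/((((-2584 + 16185) - 13775) + (-51 - 5075 + 12*21025)) + 2576) = 1/(((13601 - 13775) + (-51 - 5075 + 252300)) + 2576) = 1/((-174 + 247174) + 2576) = 1/(247000 + 2576) = 1/249576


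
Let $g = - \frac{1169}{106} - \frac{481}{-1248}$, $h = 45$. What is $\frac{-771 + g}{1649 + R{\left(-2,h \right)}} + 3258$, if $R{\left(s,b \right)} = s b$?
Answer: $\frac{25839104537}{7932192} \approx 3257.5$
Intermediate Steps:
$g = - \frac{54151}{5088}$ ($g = \left(-1169\right) \frac{1}{106} - - \frac{37}{96} = - \frac{1169}{106} + \frac{37}{96} = - \frac{54151}{5088} \approx -10.643$)
$R{\left(s,b \right)} = b s$
$\frac{-771 + g}{1649 + R{\left(-2,h \right)}} + 3258 = \frac{-771 - \frac{54151}{5088}}{1649 + 45 \left(-2\right)} + 3258 = - \frac{3976999}{5088 \left(1649 - 90\right)} + 3258 = - \frac{3976999}{5088 \cdot 1559} + 3258 = \left(- \frac{3976999}{5088}\right) \frac{1}{1559} + 3258 = - \frac{3976999}{7932192} + 3258 = \frac{25839104537}{7932192}$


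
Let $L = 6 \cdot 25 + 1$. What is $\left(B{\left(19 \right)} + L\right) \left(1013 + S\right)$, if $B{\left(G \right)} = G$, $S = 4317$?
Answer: $906100$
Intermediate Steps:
$L = 151$ ($L = 150 + 1 = 151$)
$\left(B{\left(19 \right)} + L\right) \left(1013 + S\right) = \left(19 + 151\right) \left(1013 + 4317\right) = 170 \cdot 5330 = 906100$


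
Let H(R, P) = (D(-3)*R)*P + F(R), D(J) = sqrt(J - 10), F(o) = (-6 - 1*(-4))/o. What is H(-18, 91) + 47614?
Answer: 428527/9 - 1638*I*sqrt(13) ≈ 47614.0 - 5905.9*I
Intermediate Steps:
F(o) = -2/o (F(o) = (-6 + 4)/o = -2/o)
D(J) = sqrt(-10 + J)
H(R, P) = -2/R + I*P*R*sqrt(13) (H(R, P) = (sqrt(-10 - 3)*R)*P - 2/R = (sqrt(-13)*R)*P - 2/R = ((I*sqrt(13))*R)*P - 2/R = (I*R*sqrt(13))*P - 2/R = I*P*R*sqrt(13) - 2/R = -2/R + I*P*R*sqrt(13))
H(-18, 91) + 47614 = (-2/(-18) + I*91*(-18)*sqrt(13)) + 47614 = (-2*(-1/18) - 1638*I*sqrt(13)) + 47614 = (1/9 - 1638*I*sqrt(13)) + 47614 = 428527/9 - 1638*I*sqrt(13)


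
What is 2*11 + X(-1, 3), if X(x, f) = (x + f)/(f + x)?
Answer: 23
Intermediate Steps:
X(x, f) = 1 (X(x, f) = (f + x)/(f + x) = 1)
2*11 + X(-1, 3) = 2*11 + 1 = 22 + 1 = 23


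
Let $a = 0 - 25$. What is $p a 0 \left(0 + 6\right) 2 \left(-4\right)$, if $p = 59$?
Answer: $0$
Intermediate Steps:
$a = -25$ ($a = 0 - 25 = -25$)
$p a 0 \left(0 + 6\right) 2 \left(-4\right) = 59 \left(-25\right) 0 \left(0 + 6\right) 2 \left(-4\right) = - 1475 \cdot 0 \cdot 6 \cdot 2 \left(-4\right) = - 1475 \cdot 0 \cdot 12 \left(-4\right) = - 1475 \cdot 0 \left(-4\right) = \left(-1475\right) 0 = 0$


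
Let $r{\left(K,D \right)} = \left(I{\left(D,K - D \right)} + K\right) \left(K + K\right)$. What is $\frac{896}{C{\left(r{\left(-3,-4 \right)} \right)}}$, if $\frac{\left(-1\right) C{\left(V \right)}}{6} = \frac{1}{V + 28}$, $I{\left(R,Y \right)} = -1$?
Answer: $- \frac{23296}{3} \approx -7765.3$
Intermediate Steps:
$r{\left(K,D \right)} = 2 K \left(-1 + K\right)$ ($r{\left(K,D \right)} = \left(-1 + K\right) \left(K + K\right) = \left(-1 + K\right) 2 K = 2 K \left(-1 + K\right)$)
$C{\left(V \right)} = - \frac{6}{28 + V}$ ($C{\left(V \right)} = - \frac{6}{V + 28} = - \frac{6}{28 + V}$)
$\frac{896}{C{\left(r{\left(-3,-4 \right)} \right)}} = \frac{896}{\left(-6\right) \frac{1}{28 + 2 \left(-3\right) \left(-1 - 3\right)}} = \frac{896}{\left(-6\right) \frac{1}{28 + 2 \left(-3\right) \left(-4\right)}} = \frac{896}{\left(-6\right) \frac{1}{28 + 24}} = \frac{896}{\left(-6\right) \frac{1}{52}} = \frac{896}{- \frac{3}{26}} = 896 \left(- \frac{26}{3}\right) = - \frac{23296}{3}$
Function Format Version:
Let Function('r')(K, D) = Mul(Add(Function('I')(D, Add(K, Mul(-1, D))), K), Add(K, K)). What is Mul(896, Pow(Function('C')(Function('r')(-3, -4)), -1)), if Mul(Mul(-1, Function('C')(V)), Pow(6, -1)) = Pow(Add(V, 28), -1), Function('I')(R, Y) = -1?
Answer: Rational(-23296, 3) ≈ -7765.3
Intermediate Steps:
Function('r')(K, D) = Mul(2, K, Add(-1, K)) (Function('r')(K, D) = Mul(Add(-1, K), Add(K, K)) = Mul(Add(-1, K), Mul(2, K)) = Mul(2, K, Add(-1, K)))
Function('C')(V) = Mul(-6, Pow(Add(28, V), -1)) (Function('C')(V) = Mul(-6, Pow(Add(V, 28), -1)) = Mul(-6, Pow(Add(28, V), -1)))
Mul(896, Pow(Function('C')(Function('r')(-3, -4)), -1)) = Mul(896, Pow(Mul(-6, Pow(Add(28, Mul(2, -3, Add(-1, -3))), -1)), -1)) = Mul(896, Pow(Mul(-6, Pow(Add(28, Mul(2, -3, -4)), -1)), -1)) = Mul(896, Pow(Mul(-6, Pow(Add(28, 24), -1)), -1)) = Mul(896, Pow(Mul(-6, Pow(52, -1)), -1)) = Mul(896, Pow(Mul(-6, Rational(1, 52)), -1)) = Mul(896, Pow(Rational(-3, 26), -1)) = Mul(896, Rational(-26, 3)) = Rational(-23296, 3)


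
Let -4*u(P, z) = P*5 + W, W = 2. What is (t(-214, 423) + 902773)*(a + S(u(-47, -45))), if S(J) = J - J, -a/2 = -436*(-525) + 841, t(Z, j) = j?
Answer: -415002304472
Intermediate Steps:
a = -459482 (a = -2*(-436*(-525) + 841) = -2*(228900 + 841) = -2*229741 = -459482)
u(P, z) = -1/2 - 5*P/4 (u(P, z) = -(P*5 + 2)/4 = -(5*P + 2)/4 = -(2 + 5*P)/4 = -1/2 - 5*P/4)
S(J) = 0
(t(-214, 423) + 902773)*(a + S(u(-47, -45))) = (423 + 902773)*(-459482 + 0) = 903196*(-459482) = -415002304472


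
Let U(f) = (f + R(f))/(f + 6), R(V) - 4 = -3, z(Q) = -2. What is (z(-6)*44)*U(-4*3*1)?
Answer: -484/3 ≈ -161.33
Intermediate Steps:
R(V) = 1 (R(V) = 4 - 3 = 1)
U(f) = (1 + f)/(6 + f) (U(f) = (f + 1)/(f + 6) = (1 + f)/(6 + f))
(z(-6)*44)*U(-4*3*1) = (-2*44)*((1 - 4*3*1)/(6 - 4*3*1)) = -88*(1 - 12*1)/(6 - 12*1) = -88*(1 - 12)/(6 - 12) = -88*(-11)/(-6) = -(-44)*(-11)/3 = -88*11/6 = -484/3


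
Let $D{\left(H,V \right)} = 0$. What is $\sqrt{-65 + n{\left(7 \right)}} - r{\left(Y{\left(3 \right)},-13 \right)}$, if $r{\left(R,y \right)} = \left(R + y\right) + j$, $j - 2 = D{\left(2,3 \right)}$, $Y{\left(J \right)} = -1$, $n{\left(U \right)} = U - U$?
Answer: $12 + i \sqrt{65} \approx 12.0 + 8.0623 i$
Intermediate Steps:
$n{\left(U \right)} = 0$
$j = 2$ ($j = 2 + 0 = 2$)
$r{\left(R,y \right)} = 2 + R + y$ ($r{\left(R,y \right)} = \left(R + y\right) + 2 = 2 + R + y$)
$\sqrt{-65 + n{\left(7 \right)}} - r{\left(Y{\left(3 \right)},-13 \right)} = \sqrt{-65 + 0} - \left(2 - 1 - 13\right) = \sqrt{-65} - -12 = i \sqrt{65} + 12 = 12 + i \sqrt{65}$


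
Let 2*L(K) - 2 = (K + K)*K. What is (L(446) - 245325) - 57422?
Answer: -103830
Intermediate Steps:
L(K) = 1 + K² (L(K) = 1 + ((K + K)*K)/2 = 1 + ((2*K)*K)/2 = 1 + (2*K²)/2 = 1 + K²)
(L(446) - 245325) - 57422 = ((1 + 446²) - 245325) - 57422 = ((1 + 198916) - 245325) - 57422 = (198917 - 245325) - 57422 = -46408 - 57422 = -103830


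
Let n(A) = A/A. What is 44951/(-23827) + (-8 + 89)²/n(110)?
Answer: 156283996/23827 ≈ 6559.1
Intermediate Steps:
n(A) = 1
44951/(-23827) + (-8 + 89)²/n(110) = 44951/(-23827) + (-8 + 89)²/1 = 44951*(-1/23827) + 81²*1 = -44951/23827 + 6561*1 = -44951/23827 + 6561 = 156283996/23827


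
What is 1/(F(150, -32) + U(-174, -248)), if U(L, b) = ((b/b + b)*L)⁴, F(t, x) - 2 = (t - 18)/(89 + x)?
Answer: 19/64824385281630786946 ≈ 2.9310e-19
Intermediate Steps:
F(t, x) = 2 + (-18 + t)/(89 + x) (F(t, x) = 2 + (t - 18)/(89 + x) = 2 + (-18 + t)/(89 + x))
U(L, b) = L⁴*(1 + b)⁴ (U(L, b) = ((1 + b)*L)⁴ = (L*(1 + b))⁴ = L⁴*(1 + b)⁴)
1/(F(150, -32) + U(-174, -248)) = 1/((160 + 150 + 2*(-32))/(89 - 32) + (-174)⁴*(1 - 248)⁴) = 1/((160 + 150 - 64)/57 + 916636176*(-247)⁴) = 1/((1/57)*246 + 916636176*3722098081) = 1/(82/19 + 3411809751664778256) = 1/(64824385281630786946/19) = 19/64824385281630786946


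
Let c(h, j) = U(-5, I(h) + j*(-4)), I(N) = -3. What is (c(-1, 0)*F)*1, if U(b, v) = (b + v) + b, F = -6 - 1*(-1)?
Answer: 65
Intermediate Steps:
F = -5 (F = -6 + 1 = -5)
U(b, v) = v + 2*b
c(h, j) = -13 - 4*j (c(h, j) = (-3 + j*(-4)) + 2*(-5) = (-3 - 4*j) - 10 = -13 - 4*j)
(c(-1, 0)*F)*1 = ((-13 - 4*0)*(-5))*1 = ((-13 + 0)*(-5))*1 = -13*(-5)*1 = 65*1 = 65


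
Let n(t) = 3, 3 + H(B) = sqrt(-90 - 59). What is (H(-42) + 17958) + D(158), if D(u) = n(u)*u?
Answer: 18429 + I*sqrt(149) ≈ 18429.0 + 12.207*I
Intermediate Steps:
H(B) = -3 + I*sqrt(149) (H(B) = -3 + sqrt(-90 - 59) = -3 + sqrt(-149) = -3 + I*sqrt(149))
D(u) = 3*u
(H(-42) + 17958) + D(158) = ((-3 + I*sqrt(149)) + 17958) + 3*158 = (17955 + I*sqrt(149)) + 474 = 18429 + I*sqrt(149)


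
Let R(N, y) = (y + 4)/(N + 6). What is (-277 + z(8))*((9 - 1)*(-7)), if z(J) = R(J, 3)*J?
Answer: 15288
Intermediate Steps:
R(N, y) = (4 + y)/(6 + N)
z(J) = 7*J/(6 + J) (z(J) = ((4 + 3)/(6 + J))*J = (7/(6 + J))*J = 7*J/(6 + J))
(-277 + z(8))*((9 - 1)*(-7)) = (-277 + 7*8/(6 + 8))*((9 - 1)*(-7)) = (-277 + 7*8/14)*(8*(-7)) = (-277 + 7*8*(1/14))*(-56) = (-277 + 4)*(-56) = -273*(-56) = 15288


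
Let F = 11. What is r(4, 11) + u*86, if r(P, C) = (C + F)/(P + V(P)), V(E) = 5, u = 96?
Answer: 74326/9 ≈ 8258.4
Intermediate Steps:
r(P, C) = (11 + C)/(5 + P) (r(P, C) = (C + 11)/(P + 5) = (11 + C)/(5 + P))
r(4, 11) + u*86 = (11 + 11)/(5 + 4) + 96*86 = 22/9 + 8256 = 74326/9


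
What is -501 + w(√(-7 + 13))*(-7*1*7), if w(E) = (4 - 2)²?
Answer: -697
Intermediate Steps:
w(E) = 4 (w(E) = 2² = 4)
-501 + w(√(-7 + 13))*(-7*1*7) = -501 + 4*(-7*1*7) = -501 + 4*(-7*7) = -501 + 4*(-49) = -501 - 196 = -697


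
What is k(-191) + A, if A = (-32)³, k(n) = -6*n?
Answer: -31622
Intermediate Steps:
A = -32768
k(-191) + A = -6*(-191) - 32768 = 1146 - 32768 = -31622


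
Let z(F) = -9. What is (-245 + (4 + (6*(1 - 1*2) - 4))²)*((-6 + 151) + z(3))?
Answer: -28424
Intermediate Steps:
(-245 + (4 + (6*(1 - 1*2) - 4))²)*((-6 + 151) + z(3)) = (-245 + (4 + (6*(1 - 1*2) - 4))²)*((-6 + 151) - 9) = (-245 + (4 + (6*(1 - 2) - 4))²)*(145 - 9) = (-245 + (4 + (6*(-1) - 4))²)*136 = (-245 + (4 + (-6 - 4))²)*136 = (-245 + (4 - 10)²)*136 = (-245 + (-6)²)*136 = (-245 + 36)*136 = -209*136 = -28424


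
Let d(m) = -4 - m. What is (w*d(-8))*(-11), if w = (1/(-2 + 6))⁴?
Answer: -11/64 ≈ -0.17188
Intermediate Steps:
w = 1/256 (w = (1/4)⁴ = (¼)⁴ = 1/256 ≈ 0.0039063)
(w*d(-8))*(-11) = ((-4 - 1*(-8))/256)*(-11) = ((-4 + 8)/256)*(-11) = ((1/256)*4)*(-11) = (1/64)*(-11) = -11/64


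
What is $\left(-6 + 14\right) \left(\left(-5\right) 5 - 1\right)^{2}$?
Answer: $5408$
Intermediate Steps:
$\left(-6 + 14\right) \left(\left(-5\right) 5 - 1\right)^{2} = 8 \left(-25 - 1\right)^{2} = 8 \left(-26\right)^{2} = 8 \cdot 676 = 5408$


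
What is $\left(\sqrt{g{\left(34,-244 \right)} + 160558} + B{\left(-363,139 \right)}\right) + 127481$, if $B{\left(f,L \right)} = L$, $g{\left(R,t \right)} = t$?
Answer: $127620 + \sqrt{160314} \approx 1.2802 \cdot 10^{5}$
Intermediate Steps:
$\left(\sqrt{g{\left(34,-244 \right)} + 160558} + B{\left(-363,139 \right)}\right) + 127481 = \left(\sqrt{-244 + 160558} + 139\right) + 127481 = \left(\sqrt{160314} + 139\right) + 127481 = \left(139 + \sqrt{160314}\right) + 127481 = 127620 + \sqrt{160314}$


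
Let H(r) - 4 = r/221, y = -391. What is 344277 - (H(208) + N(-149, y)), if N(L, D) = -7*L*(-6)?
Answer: 5959011/17 ≈ 3.5053e+5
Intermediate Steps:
N(L, D) = 42*L
H(r) = 4 + r/221
344277 - (H(208) + N(-149, y)) = 344277 - ((4 + (1/221)*208) + 42*(-149)) = 344277 - ((4 + 16/17) - 6258) = 344277 - (84/17 - 6258) = 344277 - 1*(-106302/17) = 344277 + 106302/17 = 5959011/17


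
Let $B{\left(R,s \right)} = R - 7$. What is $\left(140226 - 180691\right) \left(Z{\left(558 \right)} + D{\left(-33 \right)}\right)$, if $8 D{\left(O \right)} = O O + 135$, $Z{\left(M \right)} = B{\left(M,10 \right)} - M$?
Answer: $-5907890$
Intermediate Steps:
$B{\left(R,s \right)} = -7 + R$
$Z{\left(M \right)} = -7$ ($Z{\left(M \right)} = \left(-7 + M\right) - M = -7$)
$D{\left(O \right)} = \frac{135}{8} + \frac{O^{2}}{8}$ ($D{\left(O \right)} = \frac{O O + 135}{8} = \frac{O^{2} + 135}{8} = \frac{135 + O^{2}}{8} = \frac{135}{8} + \frac{O^{2}}{8}$)
$\left(140226 - 180691\right) \left(Z{\left(558 \right)} + D{\left(-33 \right)}\right) = \left(140226 - 180691\right) \left(-7 + \left(\frac{135}{8} + \frac{\left(-33\right)^{2}}{8}\right)\right) = - 40465 \left(-7 + \left(\frac{135}{8} + \frac{1}{8} \cdot 1089\right)\right) = - 40465 \left(-7 + \left(\frac{135}{8} + \frac{1089}{8}\right)\right) = - 40465 \left(-7 + 153\right) = \left(-40465\right) 146 = -5907890$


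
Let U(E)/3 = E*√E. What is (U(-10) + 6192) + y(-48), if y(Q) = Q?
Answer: 6144 - 30*I*√10 ≈ 6144.0 - 94.868*I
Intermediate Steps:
U(E) = 3*E^(3/2) (U(E) = 3*(E*√E) = 3*E^(3/2))
(U(-10) + 6192) + y(-48) = (3*(-10)^(3/2) + 6192) - 48 = (3*(-10*I*√10) + 6192) - 48 = (-30*I*√10 + 6192) - 48 = (6192 - 30*I*√10) - 48 = 6144 - 30*I*√10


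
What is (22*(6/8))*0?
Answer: 0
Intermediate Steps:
(22*(6/8))*0 = (22*(6*(1/8)))*0 = (22*(3/4))*0 = (33/2)*0 = 0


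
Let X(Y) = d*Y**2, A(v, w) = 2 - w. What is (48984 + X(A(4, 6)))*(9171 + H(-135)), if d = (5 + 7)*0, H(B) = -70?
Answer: 445803384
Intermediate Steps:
d = 0 (d = 12*0 = 0)
X(Y) = 0 (X(Y) = 0*Y**2 = 0)
(48984 + X(A(4, 6)))*(9171 + H(-135)) = (48984 + 0)*(9171 - 70) = 48984*9101 = 445803384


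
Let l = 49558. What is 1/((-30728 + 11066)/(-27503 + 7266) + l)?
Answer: 20237/1002924908 ≈ 2.0178e-5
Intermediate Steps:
1/((-30728 + 11066)/(-27503 + 7266) + l) = 1/((-30728 + 11066)/(-27503 + 7266) + 49558) = 1/(-19662/(-20237) + 49558) = 1/(-19662*(-1/20237) + 49558) = 1/(19662/20237 + 49558) = 1/(1002924908/20237) = 20237/1002924908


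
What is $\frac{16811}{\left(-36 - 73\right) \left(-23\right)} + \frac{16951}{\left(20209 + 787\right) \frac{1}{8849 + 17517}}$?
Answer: $\frac{560403319609}{26318486} \approx 21293.0$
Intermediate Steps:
$\frac{16811}{\left(-36 - 73\right) \left(-23\right)} + \frac{16951}{\left(20209 + 787\right) \frac{1}{8849 + 17517}} = \frac{16811}{\left(-109\right) \left(-23\right)} + \frac{16951}{20996 \cdot \frac{1}{26366}} = \frac{16811}{2507} + \frac{16951}{20996 \cdot \frac{1}{26366}} = 16811 \cdot \frac{1}{2507} + \frac{16951}{\frac{10498}{13183}} = \frac{16811}{2507} + 16951 \cdot \frac{13183}{10498} = \frac{16811}{2507} + \frac{223465033}{10498} = \frac{560403319609}{26318486}$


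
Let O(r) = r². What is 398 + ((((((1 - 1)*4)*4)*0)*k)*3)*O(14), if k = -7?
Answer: 398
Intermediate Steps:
398 + ((((((1 - 1)*4)*4)*0)*k)*3)*O(14) = 398 + ((((((1 - 1)*4)*4)*0)*(-7))*3)*14² = 398 + (((((0*4)*4)*0)*(-7))*3)*196 = 398 + ((((0*4)*0)*(-7))*3)*196 = 398 + (((0*0)*(-7))*3)*196 = 398 + ((0*(-7))*3)*196 = 398 + (0*3)*196 = 398 + 0*196 = 398 + 0 = 398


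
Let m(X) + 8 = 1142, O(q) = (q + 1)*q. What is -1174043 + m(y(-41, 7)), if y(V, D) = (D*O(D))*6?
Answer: -1172909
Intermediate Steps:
O(q) = q*(1 + q) (O(q) = (1 + q)*q = q*(1 + q))
y(V, D) = 6*D**2*(1 + D) (y(V, D) = (D*(D*(1 + D)))*6 = (D**2*(1 + D))*6 = 6*D**2*(1 + D))
m(X) = 1134 (m(X) = -8 + 1142 = 1134)
-1174043 + m(y(-41, 7)) = -1174043 + 1134 = -1172909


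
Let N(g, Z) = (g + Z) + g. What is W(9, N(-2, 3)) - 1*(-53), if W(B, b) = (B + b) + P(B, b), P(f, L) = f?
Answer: 70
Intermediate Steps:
N(g, Z) = Z + 2*g (N(g, Z) = (Z + g) + g = Z + 2*g)
W(B, b) = b + 2*B (W(B, b) = (B + b) + B = b + 2*B)
W(9, N(-2, 3)) - 1*(-53) = ((3 + 2*(-2)) + 2*9) - 1*(-53) = ((3 - 4) + 18) + 53 = (-1 + 18) + 53 = 17 + 53 = 70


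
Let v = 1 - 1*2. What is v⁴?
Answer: 1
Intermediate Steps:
v = -1 (v = 1 - 2 = -1)
v⁴ = (-1)⁴ = 1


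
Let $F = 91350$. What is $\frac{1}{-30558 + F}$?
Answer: $\frac{1}{60792} \approx 1.645 \cdot 10^{-5}$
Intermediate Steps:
$\frac{1}{-30558 + F} = \frac{1}{-30558 + 91350} = \frac{1}{60792}$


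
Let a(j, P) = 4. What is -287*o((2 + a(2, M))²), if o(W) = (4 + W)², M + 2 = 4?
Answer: -459200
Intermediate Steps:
M = 2 (M = -2 + 4 = 2)
-287*o((2 + a(2, M))²) = -287*(4 + (2 + 4)²)² = -287*(4 + 6²)² = -287*(4 + 36)² = -287*40² = -287*1600 = -459200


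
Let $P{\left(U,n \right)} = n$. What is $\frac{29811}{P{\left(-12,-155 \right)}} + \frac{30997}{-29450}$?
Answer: $- \frac{5695087}{29450} \approx -193.38$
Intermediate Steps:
$\frac{29811}{P{\left(-12,-155 \right)}} + \frac{30997}{-29450} = \frac{29811}{-155} + \frac{30997}{-29450} = 29811 \left(- \frac{1}{155}\right) + 30997 \left(- \frac{1}{29450}\right) = - \frac{29811}{155} - \frac{30997}{29450} = - \frac{5695087}{29450}$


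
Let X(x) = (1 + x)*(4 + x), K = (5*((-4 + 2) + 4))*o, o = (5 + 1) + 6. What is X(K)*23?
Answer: 345092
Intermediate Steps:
o = 12 (o = 6 + 6 = 12)
K = 120 (K = (5*((-4 + 2) + 4))*12 = (5*(-2 + 4))*12 = (5*2)*12 = 10*12 = 120)
X(K)*23 = (4 + 120**2 + 5*120)*23 = (4 + 14400 + 600)*23 = 15004*23 = 345092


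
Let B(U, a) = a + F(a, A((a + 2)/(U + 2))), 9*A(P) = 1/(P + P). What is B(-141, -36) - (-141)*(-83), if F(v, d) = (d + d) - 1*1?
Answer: -3592301/306 ≈ -11740.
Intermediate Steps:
A(P) = 1/(18*P) (A(P) = 1/(9*(P + P)) = 1/(9*((2*P))) = (1/(2*P))/9 = 1/(18*P))
F(v, d) = -1 + 2*d (F(v, d) = 2*d - 1 = -1 + 2*d)
B(U, a) = -1 + a + (2 + U)/(9*(2 + a)) (B(U, a) = a + (-1 + 2*(1/(18*(((a + 2)/(U + 2)))))) = a + (-1 + 2*(1/(18*(((2 + a)/(2 + U)))))) = a + (-1 + 2*(((2 + U)/(2 + a))/18)) = a + (-1 + 2*((2 + U)/(18*(2 + a)))) = a + (-1 + (2 + U)/(9*(2 + a))) = -1 + a + (2 + U)/(9*(2 + a)))
B(-141, -36) - (-141)*(-83) = (2 - 141 + 9*(-1 - 36)*(2 - 36))/(9*(2 - 36)) - (-141)*(-83) = (1/9)*(2 - 141 + 9*(-37)*(-34))/(-34) - 1*11703 = (1/9)*(-1/34)*(2 - 141 + 11322) - 11703 = (1/9)*(-1/34)*11183 - 11703 = -11183/306 - 11703 = -3592301/306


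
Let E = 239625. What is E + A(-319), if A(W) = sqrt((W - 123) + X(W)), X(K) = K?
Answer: 239625 + I*sqrt(761) ≈ 2.3963e+5 + 27.586*I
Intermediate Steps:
A(W) = sqrt(-123 + 2*W) (A(W) = sqrt((W - 123) + W) = sqrt((-123 + W) + W) = sqrt(-123 + 2*W))
E + A(-319) = 239625 + sqrt(-123 + 2*(-319)) = 239625 + sqrt(-123 - 638) = 239625 + sqrt(-761) = 239625 + I*sqrt(761)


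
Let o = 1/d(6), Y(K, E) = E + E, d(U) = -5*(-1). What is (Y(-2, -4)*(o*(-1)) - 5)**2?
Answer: 289/25 ≈ 11.560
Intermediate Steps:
d(U) = 5
Y(K, E) = 2*E
o = 1/5 ≈ 0.20000
(Y(-2, -4)*(o*(-1)) - 5)**2 = ((2*(-4))*((1/5)*(-1)) - 5)**2 = (-8*(-1/5) - 5)**2 = (8/5 - 5)**2 = (-17/5)**2 = 289/25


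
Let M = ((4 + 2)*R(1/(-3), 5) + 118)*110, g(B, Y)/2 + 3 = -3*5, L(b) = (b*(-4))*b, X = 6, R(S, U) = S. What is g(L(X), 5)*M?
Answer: -459360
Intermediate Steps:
L(b) = -4*b² (L(b) = (-4*b)*b = -4*b²)
g(B, Y) = -36 (g(B, Y) = -6 + 2*(-3*5) = -6 + 2*(-15) = -6 - 30 = -36)
M = 12760 (M = ((4 + 2)/(-3) + 118)*110 = (6*(-⅓) + 118)*110 = (-2 + 118)*110 = 116*110 = 12760)
g(L(X), 5)*M = -36*12760 = -459360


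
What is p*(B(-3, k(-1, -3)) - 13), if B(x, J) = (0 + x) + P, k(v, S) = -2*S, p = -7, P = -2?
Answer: 126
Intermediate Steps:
B(x, J) = -2 + x (B(x, J) = (0 + x) - 2 = x - 2 = -2 + x)
p*(B(-3, k(-1, -3)) - 13) = -7*((-2 - 3) - 13) = -7*(-5 - 13) = -7*(-18) = 126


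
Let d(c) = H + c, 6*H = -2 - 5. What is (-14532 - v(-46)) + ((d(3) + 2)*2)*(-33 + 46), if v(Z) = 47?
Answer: -43438/3 ≈ -14479.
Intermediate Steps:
H = -7/6 (H = (-2 - 5)/6 = (1/6)*(-7) = -7/6 ≈ -1.1667)
d(c) = -7/6 + c
(-14532 - v(-46)) + ((d(3) + 2)*2)*(-33 + 46) = (-14532 - 1*47) + (((-7/6 + 3) + 2)*2)*(-33 + 46) = (-14532 - 47) + ((11/6 + 2)*2)*13 = -14579 + ((23/6)*2)*13 = -14579 + (23/3)*13 = -14579 + 299/3 = -43438/3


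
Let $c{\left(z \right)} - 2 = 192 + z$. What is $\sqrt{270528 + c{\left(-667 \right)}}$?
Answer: $\sqrt{270055} \approx 519.67$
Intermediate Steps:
$c{\left(z \right)} = 194 + z$ ($c{\left(z \right)} = 2 + \left(192 + z\right) = 194 + z$)
$\sqrt{270528 + c{\left(-667 \right)}} = \sqrt{270528 + \left(194 - 667\right)} = \sqrt{270528 - 473} = \sqrt{270055}$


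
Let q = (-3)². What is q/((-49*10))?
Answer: -9/490 ≈ -0.018367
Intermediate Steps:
q = 9
q/((-49*10)) = 9/((-49*10)) = 9/(-490) = 9*(-1/490) = -9/490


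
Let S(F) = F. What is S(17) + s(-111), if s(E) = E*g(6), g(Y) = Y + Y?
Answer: -1315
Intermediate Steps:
g(Y) = 2*Y
s(E) = 12*E (s(E) = E*(2*6) = E*12 = 12*E)
S(17) + s(-111) = 17 + 12*(-111) = 17 - 1332 = -1315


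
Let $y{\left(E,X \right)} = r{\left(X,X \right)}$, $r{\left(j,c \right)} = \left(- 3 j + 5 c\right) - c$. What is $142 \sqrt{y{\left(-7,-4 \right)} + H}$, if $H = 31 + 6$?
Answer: $142 \sqrt{33} \approx 815.73$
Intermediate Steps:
$H = 37$
$r{\left(j,c \right)} = - 3 j + 4 c$
$y{\left(E,X \right)} = X$ ($y{\left(E,X \right)} = - 3 X + 4 X = X$)
$142 \sqrt{y{\left(-7,-4 \right)} + H} = 142 \sqrt{-4 + 37} = 142 \sqrt{33}$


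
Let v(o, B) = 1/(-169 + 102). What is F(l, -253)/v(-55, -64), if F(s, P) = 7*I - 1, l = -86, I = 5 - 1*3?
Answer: -871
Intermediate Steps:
I = 2 (I = 5 - 3 = 2)
v(o, B) = -1/67 (v(o, B) = 1/(-67) = -1/67)
F(s, P) = 13 (F(s, P) = 7*2 - 1 = 14 - 1 = 13)
F(l, -253)/v(-55, -64) = 13/(-1/67) = 13*(-67) = -871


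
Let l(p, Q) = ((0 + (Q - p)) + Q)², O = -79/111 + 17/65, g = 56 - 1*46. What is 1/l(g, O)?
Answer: 52056225/6185193316 ≈ 0.0084163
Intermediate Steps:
g = 10 (g = 56 - 46 = 10)
O = -3248/7215 (O = -79*1/111 + 17*(1/65) = -79/111 + 17/65 = -3248/7215 ≈ -0.45017)
l(p, Q) = (-p + 2*Q)² (l(p, Q) = ((Q - p) + Q)² = (-p + 2*Q)²)
1/l(g, O) = 1/((-1*10 + 2*(-3248/7215))²) = 1/((-10 - 6496/7215)²) = 1/((-78646/7215)²) = 1/(6185193316/52056225) = 52056225/6185193316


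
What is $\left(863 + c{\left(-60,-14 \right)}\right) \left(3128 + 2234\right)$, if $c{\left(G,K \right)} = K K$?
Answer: $5678358$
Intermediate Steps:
$c{\left(G,K \right)} = K^{2}$
$\left(863 + c{\left(-60,-14 \right)}\right) \left(3128 + 2234\right) = \left(863 + \left(-14\right)^{2}\right) \left(3128 + 2234\right) = \left(863 + 196\right) 5362 = 1059 \cdot 5362 = 5678358$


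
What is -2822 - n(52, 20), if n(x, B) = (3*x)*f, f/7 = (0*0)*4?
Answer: -2822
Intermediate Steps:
f = 0 (f = 7*((0*0)*4) = 7*(0*4) = 7*0 = 0)
n(x, B) = 0 (n(x, B) = (3*x)*0 = 0)
-2822 - n(52, 20) = -2822 - 1*0 = -2822 + 0 = -2822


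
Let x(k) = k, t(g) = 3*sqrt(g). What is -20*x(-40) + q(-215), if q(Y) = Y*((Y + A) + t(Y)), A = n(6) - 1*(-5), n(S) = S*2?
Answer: 43370 - 645*I*sqrt(215) ≈ 43370.0 - 9457.6*I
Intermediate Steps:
n(S) = 2*S
A = 17 (A = 2*6 - 1*(-5) = 12 + 5 = 17)
q(Y) = Y*(17 + Y + 3*sqrt(Y)) (q(Y) = Y*((Y + 17) + 3*sqrt(Y)) = Y*((17 + Y) + 3*sqrt(Y)) = Y*(17 + Y + 3*sqrt(Y)))
-20*x(-40) + q(-215) = -20*(-40) - 215*(17 - 215 + 3*sqrt(-215)) = 800 - 215*(17 - 215 + 3*(I*sqrt(215))) = 800 - 215*(17 - 215 + 3*I*sqrt(215)) = 800 - 215*(-198 + 3*I*sqrt(215)) = 800 + (42570 - 645*I*sqrt(215)) = 43370 - 645*I*sqrt(215)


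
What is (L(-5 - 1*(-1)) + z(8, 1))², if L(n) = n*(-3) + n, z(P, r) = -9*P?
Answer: 4096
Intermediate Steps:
L(n) = -2*n (L(n) = -3*n + n = -2*n)
(L(-5 - 1*(-1)) + z(8, 1))² = (-2*(-5 - 1*(-1)) - 9*8)² = (-2*(-5 + 1) - 72)² = (-2*(-4) - 72)² = (8 - 72)² = (-64)² = 4096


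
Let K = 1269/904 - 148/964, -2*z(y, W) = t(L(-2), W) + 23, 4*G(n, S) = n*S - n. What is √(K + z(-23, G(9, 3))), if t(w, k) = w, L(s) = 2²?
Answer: I*√145357934878/108932 ≈ 3.5*I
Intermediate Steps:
L(s) = 4
G(n, S) = -n/4 + S*n/4 (G(n, S) = (n*S - n)/4 = (S*n - n)/4 = (-n + S*n)/4 = -n/4 + S*n/4)
z(y, W) = -27/2 (z(y, W) = -(4 + 23)/2 = -½*27 = -27/2)
K = 272381/217864 (K = 1269*(1/904) - 148*1/964 = 1269/904 - 37/241 = 272381/217864 ≈ 1.2502)
√(K + z(-23, G(9, 3))) = √(272381/217864 - 27/2) = √(-2668783/217864) = I*√145357934878/108932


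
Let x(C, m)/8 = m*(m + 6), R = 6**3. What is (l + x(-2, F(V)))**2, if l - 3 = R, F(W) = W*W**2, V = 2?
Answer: 1243225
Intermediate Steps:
F(W) = W**3
R = 216
x(C, m) = 8*m*(6 + m) (x(C, m) = 8*(m*(m + 6)) = 8*(m*(6 + m)) = 8*m*(6 + m))
l = 219 (l = 3 + 216 = 219)
(l + x(-2, F(V)))**2 = (219 + 8*2**3*(6 + 2**3))**2 = (219 + 8*8*(6 + 8))**2 = (219 + 8*8*14)**2 = (219 + 896)**2 = 1115**2 = 1243225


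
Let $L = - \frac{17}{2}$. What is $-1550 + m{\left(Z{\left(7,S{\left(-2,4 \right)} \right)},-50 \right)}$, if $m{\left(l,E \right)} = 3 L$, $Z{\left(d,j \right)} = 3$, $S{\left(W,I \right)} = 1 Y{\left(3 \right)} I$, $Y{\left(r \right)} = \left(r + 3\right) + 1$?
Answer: $- \frac{3151}{2} \approx -1575.5$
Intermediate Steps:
$Y{\left(r \right)} = 4 + r$ ($Y{\left(r \right)} = \left(3 + r\right) + 1 = 4 + r$)
$L = - \frac{17}{2}$ ($L = \left(-17\right) \frac{1}{2} = - \frac{17}{2} \approx -8.5$)
$S{\left(W,I \right)} = 7 I$ ($S{\left(W,I \right)} = 1 \left(4 + 3\right) I = 1 \cdot 7 I = 7 I$)
$m{\left(l,E \right)} = - \frac{51}{2}$ ($m{\left(l,E \right)} = 3 \left(- \frac{17}{2}\right) = - \frac{51}{2}$)
$-1550 + m{\left(Z{\left(7,S{\left(-2,4 \right)} \right)},-50 \right)} = -1550 - \frac{51}{2} = - \frac{3151}{2}$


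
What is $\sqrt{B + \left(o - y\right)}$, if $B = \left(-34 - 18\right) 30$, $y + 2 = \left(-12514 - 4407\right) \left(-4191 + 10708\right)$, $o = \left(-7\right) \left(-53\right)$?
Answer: $\sqrt{110272970} \approx 10501.0$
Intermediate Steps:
$o = 371$
$y = -110274159$ ($y = -2 + \left(-12514 - 4407\right) \left(-4191 + 10708\right) = -2 - 110274157 = -110274159$)
$B = -1560$ ($B = \left(-52\right) 30 = -1560$)
$\sqrt{B + \left(o - y\right)} = \sqrt{-1560 + \left(371 - -110274159\right)} = \sqrt{-1560 + \left(371 + 110274159\right)} = \sqrt{-1560 + 110274530} = \sqrt{110272970}$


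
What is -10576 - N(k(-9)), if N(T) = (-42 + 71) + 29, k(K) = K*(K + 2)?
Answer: -10634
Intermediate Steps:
k(K) = K*(2 + K)
N(T) = 58 (N(T) = 29 + 29 = 58)
-10576 - N(k(-9)) = -10576 - 1*58 = -10576 - 58 = -10634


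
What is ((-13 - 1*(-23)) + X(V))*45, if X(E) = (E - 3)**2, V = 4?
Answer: 495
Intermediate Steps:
X(E) = (-3 + E)**2
((-13 - 1*(-23)) + X(V))*45 = ((-13 - 1*(-23)) + (-3 + 4)**2)*45 = ((-13 + 23) + 1**2)*45 = (10 + 1)*45 = 11*45 = 495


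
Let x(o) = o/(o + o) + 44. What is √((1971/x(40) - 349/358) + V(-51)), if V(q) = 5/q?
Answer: √114120455649630/1624962 ≈ 6.5741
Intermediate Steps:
x(o) = 89/2 (x(o) = o/((2*o)) + 44 = (1/(2*o))*o + 44 = ½ + 44 = 89/2)
√((1971/x(40) - 349/358) + V(-51)) = √((1971/(89/2) - 349/358) + 5/(-51)) = √((1971*(2/89) - 349*1/358) + 5*(-1/51)) = √((3942/89 - 349/358) - 5/51) = √(1380175/31862 - 5/51) = √(70229615/1624962) = √114120455649630/1624962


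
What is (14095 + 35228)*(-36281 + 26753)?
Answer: -469949544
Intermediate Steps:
(14095 + 35228)*(-36281 + 26753) = 49323*(-9528) = -469949544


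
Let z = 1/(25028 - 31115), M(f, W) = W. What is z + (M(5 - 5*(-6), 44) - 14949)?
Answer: -90726736/6087 ≈ -14905.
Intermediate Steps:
z = -1/6087 (z = 1/(-6087) = -1/6087 ≈ -0.00016428)
z + (M(5 - 5*(-6), 44) - 14949) = -1/6087 + (44 - 14949) = -1/6087 - 14905 = -90726736/6087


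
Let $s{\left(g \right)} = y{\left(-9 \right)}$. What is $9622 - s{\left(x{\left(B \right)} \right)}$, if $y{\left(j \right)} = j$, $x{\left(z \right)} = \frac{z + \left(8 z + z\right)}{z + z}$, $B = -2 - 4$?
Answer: $9631$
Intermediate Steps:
$B = -6$
$x{\left(z \right)} = 5$ ($x{\left(z \right)} = \frac{z + 9 z}{2 z} = 10 z \frac{1}{2 z} = 5$)
$s{\left(g \right)} = -9$
$9622 - s{\left(x{\left(B \right)} \right)} = 9622 - -9 = 9622 + 9 = 9631$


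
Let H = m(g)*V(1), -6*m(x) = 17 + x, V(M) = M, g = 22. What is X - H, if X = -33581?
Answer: -67149/2 ≈ -33575.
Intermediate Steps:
m(x) = -17/6 - x/6 (m(x) = -(17 + x)/6 = -17/6 - x/6)
H = -13/2 (H = (-17/6 - 1/6*22)*1 = (-17/6 - 11/3)*1 = -13/2*1 = -13/2 ≈ -6.5000)
X - H = -33581 - 1*(-13/2) = -33581 + 13/2 = -67149/2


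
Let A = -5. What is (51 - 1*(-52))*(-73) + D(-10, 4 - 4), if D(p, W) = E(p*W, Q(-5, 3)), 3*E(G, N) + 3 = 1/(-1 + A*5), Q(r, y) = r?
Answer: -586561/78 ≈ -7520.0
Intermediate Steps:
E(G, N) = -79/78 (E(G, N) = -1 + 1/(3*(-1 - 5*5)) = -1 + 1/(3*(-1 - 25)) = -1 + (1/3)/(-26) = -1 + (1/3)*(-1/26) = -1 - 1/78 = -79/78)
D(p, W) = -79/78
(51 - 1*(-52))*(-73) + D(-10, 4 - 4) = (51 - 1*(-52))*(-73) - 79/78 = (51 + 52)*(-73) - 79/78 = 103*(-73) - 79/78 = -7519 - 79/78 = -586561/78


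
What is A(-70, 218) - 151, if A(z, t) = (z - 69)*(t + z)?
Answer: -20723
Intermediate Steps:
A(z, t) = (-69 + z)*(t + z)
A(-70, 218) - 151 = ((-70)**2 - 69*218 - 69*(-70) + 218*(-70)) - 151 = (4900 - 15042 + 4830 - 15260) - 1*151 = -20572 - 151 = -20723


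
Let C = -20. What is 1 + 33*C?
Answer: -659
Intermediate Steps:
1 + 33*C = 1 + 33*(-20) = 1 - 660 = -659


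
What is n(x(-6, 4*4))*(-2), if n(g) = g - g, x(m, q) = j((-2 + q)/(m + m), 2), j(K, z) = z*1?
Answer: 0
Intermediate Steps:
j(K, z) = z
x(m, q) = 2
n(g) = 0
n(x(-6, 4*4))*(-2) = 0*(-2) = 0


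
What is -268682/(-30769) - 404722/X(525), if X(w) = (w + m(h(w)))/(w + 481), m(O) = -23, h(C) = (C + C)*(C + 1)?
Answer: -6263736843472/7723019 ≈ -8.1105e+5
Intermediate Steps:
h(C) = 2*C*(1 + C) (h(C) = (2*C)*(1 + C) = 2*C*(1 + C))
X(w) = (-23 + w)/(481 + w) (X(w) = (w - 23)/(w + 481) = (-23 + w)/(481 + w))
-268682/(-30769) - 404722/X(525) = -268682/(-30769) - 404722*(481 + 525)/(-23 + 525) = -268682*(-1/30769) - 404722/(502/1006) = 268682/30769 - 404722/((1/1006)*502) = 268682/30769 - 404722/251/503 = 268682/30769 - 404722*503/251 = 268682/30769 - 203575166/251 = -6263736843472/7723019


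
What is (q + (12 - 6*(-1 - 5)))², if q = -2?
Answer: 2116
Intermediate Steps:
(q + (12 - 6*(-1 - 5)))² = (-2 + (12 - 6*(-1 - 5)))² = (-2 + (12 - 6*(-6)))² = (-2 + (12 + 36))² = (-2 + 48)² = 46² = 2116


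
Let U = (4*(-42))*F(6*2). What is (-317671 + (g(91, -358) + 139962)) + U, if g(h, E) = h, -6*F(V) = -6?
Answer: -177786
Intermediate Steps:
F(V) = 1 (F(V) = -⅙*(-6) = 1)
U = -168 (U = (4*(-42))*1 = -168*1 = -168)
(-317671 + (g(91, -358) + 139962)) + U = (-317671 + (91 + 139962)) - 168 = (-317671 + 140053) - 168 = -177618 - 168 = -177786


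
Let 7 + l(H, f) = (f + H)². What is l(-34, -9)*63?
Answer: 116046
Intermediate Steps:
l(H, f) = -7 + (H + f)² (l(H, f) = -7 + (f + H)² = -7 + (H + f)²)
l(-34, -9)*63 = (-7 + (-34 - 9)²)*63 = (-7 + (-43)²)*63 = (-7 + 1849)*63 = 1842*63 = 116046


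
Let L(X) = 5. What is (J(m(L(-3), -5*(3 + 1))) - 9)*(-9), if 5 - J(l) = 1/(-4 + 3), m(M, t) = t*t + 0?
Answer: 27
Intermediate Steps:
m(M, t) = t² (m(M, t) = t² + 0 = t²)
J(l) = 6 (J(l) = 5 - 1/(-4 + 3) = 5 - 1/(-1) = 5 - 1*(-1) = 5 + 1 = 6)
(J(m(L(-3), -5*(3 + 1))) - 9)*(-9) = (6 - 9)*(-9) = -3*(-9) = 27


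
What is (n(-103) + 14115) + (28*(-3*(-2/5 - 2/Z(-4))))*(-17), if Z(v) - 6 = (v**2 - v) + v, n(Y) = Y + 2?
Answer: 732214/55 ≈ 13313.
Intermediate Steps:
n(Y) = 2 + Y
Z(v) = 6 + v**2 (Z(v) = 6 + ((v**2 - v) + v) = 6 + v**2)
(n(-103) + 14115) + (28*(-3*(-2/5 - 2/Z(-4))))*(-17) = ((2 - 103) + 14115) + (28*(-3*(-2/5 - 2/(6 + (-4)**2))))*(-17) = (-101 + 14115) + (28*(-3*(-2*1/5 - 2/(6 + 16))))*(-17) = 14014 + (28*(-3*(-2/5 - 2/22)))*(-17) = 14014 + (28*(-3*(-2/5 - 2*1/22)))*(-17) = 14014 + (28*(-3*(-2/5 - 1/11)))*(-17) = 14014 + (28*(-3*(-27/55)))*(-17) = 14014 + (28*(81/55))*(-17) = 14014 + (2268/55)*(-17) = 14014 - 38556/55 = 732214/55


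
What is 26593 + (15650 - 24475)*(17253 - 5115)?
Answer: -107091257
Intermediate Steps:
26593 + (15650 - 24475)*(17253 - 5115) = 26593 - 8825*12138 = 26593 - 107117850 = -107091257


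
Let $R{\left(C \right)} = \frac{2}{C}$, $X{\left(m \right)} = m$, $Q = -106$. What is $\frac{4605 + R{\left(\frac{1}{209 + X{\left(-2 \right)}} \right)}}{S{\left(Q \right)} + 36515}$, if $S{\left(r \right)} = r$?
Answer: $\frac{5019}{36409} \approx 0.13785$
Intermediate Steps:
$\frac{4605 + R{\left(\frac{1}{209 + X{\left(-2 \right)}} \right)}}{S{\left(Q \right)} + 36515} = \frac{4605 + \frac{2}{\frac{1}{209 - 2}}}{-106 + 36515} = \frac{4605 + \frac{2}{\frac{1}{207}}}{36409} = \left(4605 + 2 \frac{1}{\frac{1}{207}}\right) \frac{1}{36409} = \left(4605 + 2 \cdot 207\right) \frac{1}{36409} = \left(4605 + 414\right) \frac{1}{36409} = 5019 \cdot \frac{1}{36409} = \frac{5019}{36409}$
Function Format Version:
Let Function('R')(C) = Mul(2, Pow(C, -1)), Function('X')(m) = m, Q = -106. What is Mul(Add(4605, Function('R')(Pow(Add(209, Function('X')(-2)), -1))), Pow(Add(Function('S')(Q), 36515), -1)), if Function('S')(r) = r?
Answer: Rational(5019, 36409) ≈ 0.13785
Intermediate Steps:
Mul(Add(4605, Function('R')(Pow(Add(209, Function('X')(-2)), -1))), Pow(Add(Function('S')(Q), 36515), -1)) = Mul(Add(4605, Mul(2, Pow(Pow(Add(209, -2), -1), -1))), Pow(Add(-106, 36515), -1)) = Mul(Add(4605, Mul(2, Pow(Pow(207, -1), -1))), Pow(36409, -1)) = Mul(Add(4605, Mul(2, Pow(Rational(1, 207), -1))), Rational(1, 36409)) = Mul(Add(4605, Mul(2, 207)), Rational(1, 36409)) = Mul(Add(4605, 414), Rational(1, 36409)) = Mul(5019, Rational(1, 36409)) = Rational(5019, 36409)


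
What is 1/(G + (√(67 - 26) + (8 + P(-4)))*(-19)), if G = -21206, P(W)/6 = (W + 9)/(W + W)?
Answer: -340588/7249774793 + 304*√41/7249774793 ≈ -4.6711e-5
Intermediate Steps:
P(W) = 3*(9 + W)/W (P(W) = 6*((W + 9)/(W + W)) = 6*((9 + W)/((2*W))) = 6*((9 + W)*(1/(2*W))) = 6*((9 + W)/(2*W)) = 3*(9 + W)/W)
1/(G + (√(67 - 26) + (8 + P(-4)))*(-19)) = 1/(-21206 + (√(67 - 26) + (8 + (3 + 27/(-4))))*(-19)) = 1/(-21206 + (√41 + (8 + (3 + 27*(-¼))))*(-19)) = 1/(-21206 + (√41 + (8 + (3 - 27/4)))*(-19)) = 1/(-21206 + (√41 + (8 - 15/4))*(-19)) = 1/(-21206 + (√41 + 17/4)*(-19)) = 1/(-21206 + (17/4 + √41)*(-19)) = 1/(-21206 + (-323/4 - 19*√41)) = 1/(-85147/4 - 19*√41)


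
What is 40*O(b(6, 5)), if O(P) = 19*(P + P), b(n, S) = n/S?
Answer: 1824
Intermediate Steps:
O(P) = 38*P (O(P) = 19*(2*P) = 38*P)
40*O(b(6, 5)) = 40*(38*(6/5)) = 40*(228/5) = 1824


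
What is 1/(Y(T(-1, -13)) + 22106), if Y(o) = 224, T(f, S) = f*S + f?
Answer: 1/22330 ≈ 4.4783e-5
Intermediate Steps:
T(f, S) = f + S*f (T(f, S) = S*f + f = f + S*f)
1/(Y(T(-1, -13)) + 22106) = 1/(224 + 22106) = 1/22330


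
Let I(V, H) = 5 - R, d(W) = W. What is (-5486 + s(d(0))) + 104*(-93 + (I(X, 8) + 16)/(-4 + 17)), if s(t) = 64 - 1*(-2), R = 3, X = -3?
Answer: -14948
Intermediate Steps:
I(V, H) = 2 (I(V, H) = 5 - 1*3 = 5 - 3 = 2)
s(t) = 66 (s(t) = 64 + 2 = 66)
(-5486 + s(d(0))) + 104*(-93 + (I(X, 8) + 16)/(-4 + 17)) = (-5486 + 66) + 104*(-93 + (2 + 16)/(-4 + 17)) = -5420 + 104*(-93 + 18/13) = -5420 + 104*(-1191/13) = -5420 - 9528 = -14948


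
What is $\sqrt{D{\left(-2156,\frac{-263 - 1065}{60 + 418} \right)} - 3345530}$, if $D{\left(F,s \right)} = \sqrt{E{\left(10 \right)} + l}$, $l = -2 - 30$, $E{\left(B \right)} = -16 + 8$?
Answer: $\sqrt{-3345530 + 2 i \sqrt{10}} \approx 0.002 + 1829.1 i$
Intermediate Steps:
$E{\left(B \right)} = -8$
$l = -32$ ($l = -2 - 30 = -32$)
$D{\left(F,s \right)} = 2 i \sqrt{10}$ ($D{\left(F,s \right)} = \sqrt{-8 - 32} = \sqrt{-40} = 2 i \sqrt{10}$)
$\sqrt{D{\left(-2156,\frac{-263 - 1065}{60 + 418} \right)} - 3345530} = \sqrt{2 i \sqrt{10} - 3345530} = \sqrt{-3345530 + 2 i \sqrt{10}}$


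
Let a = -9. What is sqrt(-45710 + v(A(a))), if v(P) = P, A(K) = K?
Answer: I*sqrt(45719) ≈ 213.82*I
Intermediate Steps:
sqrt(-45710 + v(A(a))) = sqrt(-45710 - 9) = sqrt(-45719) = I*sqrt(45719)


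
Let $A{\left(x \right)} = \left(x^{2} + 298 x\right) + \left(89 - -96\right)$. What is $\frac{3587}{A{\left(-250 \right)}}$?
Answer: $- \frac{211}{695} \approx -0.3036$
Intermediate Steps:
$A{\left(x \right)} = 185 + x^{2} + 298 x$ ($A{\left(x \right)} = \left(x^{2} + 298 x\right) + \left(89 + 96\right) = \left(x^{2} + 298 x\right) + 185 = 185 + x^{2} + 298 x$)
$\frac{3587}{A{\left(-250 \right)}} = \frac{3587}{185 + \left(-250\right)^{2} + 298 \left(-250\right)} = \frac{3587}{185 + 62500 - 74500} = \frac{3587}{-11815} = 3587 \left(- \frac{1}{11815}\right) = - \frac{211}{695}$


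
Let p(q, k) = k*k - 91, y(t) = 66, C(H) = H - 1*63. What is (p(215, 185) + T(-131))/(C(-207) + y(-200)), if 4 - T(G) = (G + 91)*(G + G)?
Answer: -3943/34 ≈ -115.97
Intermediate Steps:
C(H) = -63 + H (C(H) = H - 63 = -63 + H)
p(q, k) = -91 + k² (p(q, k) = k² - 91 = -91 + k²)
T(G) = 4 - 2*G*(91 + G) (T(G) = 4 - (G + 91)*(G + G) = 4 - (91 + G)*2*G = 4 - 2*G*(91 + G))
(p(215, 185) + T(-131))/(C(-207) + y(-200)) = ((-91 + 185²) + (4 - 182*(-131) - 2*(-131)²))/((-63 - 207) + 66) = ((-91 + 34225) + (4 + 23842 - 2*17161))/(-270 + 66) = (34134 + (4 + 23842 - 34322))/(-204) = (34134 - 10476)*(-1/204) = 23658*(-1/204) = -3943/34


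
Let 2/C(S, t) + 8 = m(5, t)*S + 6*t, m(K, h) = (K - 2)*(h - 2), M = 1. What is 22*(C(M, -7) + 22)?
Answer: 3384/7 ≈ 483.43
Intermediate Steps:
m(K, h) = (-2 + K)*(-2 + h)
C(S, t) = 2/(-8 + 6*t + S*(-6 + 3*t)) (C(S, t) = 2/(-8 + ((4 - 2*5 - 2*t + 5*t)*S + 6*t)) = 2/(-8 + ((4 - 10 - 2*t + 5*t)*S + 6*t)) = 2/(-8 + ((-6 + 3*t)*S + 6*t)) = 2/(-8 + (S*(-6 + 3*t) + 6*t)) = 2/(-8 + (6*t + S*(-6 + 3*t))) = 2/(-8 + 6*t + S*(-6 + 3*t)))
22*(C(M, -7) + 22) = 22*(2/(-8 + 6*(-7) + 3*1*(-2 - 7)) + 22) = 22*(2/(-8 - 42 + 3*1*(-9)) + 22) = 22*(2/(-8 - 42 - 27) + 22) = 22*(2/(-77) + 22) = 22*(2*(-1/77) + 22) = 22*(-2/77 + 22) = 22*(1692/77) = 3384/7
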